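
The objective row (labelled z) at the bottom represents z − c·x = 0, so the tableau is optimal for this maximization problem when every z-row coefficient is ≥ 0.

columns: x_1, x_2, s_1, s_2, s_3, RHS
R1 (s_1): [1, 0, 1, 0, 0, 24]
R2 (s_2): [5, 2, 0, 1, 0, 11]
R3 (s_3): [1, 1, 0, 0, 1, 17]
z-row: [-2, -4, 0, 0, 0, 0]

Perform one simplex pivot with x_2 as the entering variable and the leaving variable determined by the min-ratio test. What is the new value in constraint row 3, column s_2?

-1/2

Ratio test on column x_2 — row 1: entry 0 ≤ 0; row 2: 11/2 = 11/2; row 3: 17/1 = 17. Minimum is 11/2 at row 2 (s_2 leaves); pivot element 2.
Divide row 2 by 2; eliminate column x_2 from the other rows.
Row 3 update in column s_2: 0 − 1·(1/2) = -1/2.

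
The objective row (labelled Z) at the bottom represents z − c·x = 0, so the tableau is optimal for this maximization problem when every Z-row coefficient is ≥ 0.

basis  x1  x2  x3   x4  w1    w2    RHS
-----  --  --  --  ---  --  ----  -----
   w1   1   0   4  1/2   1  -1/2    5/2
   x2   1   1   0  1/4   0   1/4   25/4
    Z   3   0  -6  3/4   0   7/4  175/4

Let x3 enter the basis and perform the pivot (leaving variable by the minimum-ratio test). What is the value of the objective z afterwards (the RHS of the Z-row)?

95/2

Ratio test on column x3 — row 1: (5/2)/4 = 5/8; row 2: entry 0 ≤ 0. Minimum is 5/8 at row 1 (w1 leaves); pivot element 4.
Pivot on row 1; the Z-row RHS becomes 175/4 − (-6)·(5/8) = 95/2.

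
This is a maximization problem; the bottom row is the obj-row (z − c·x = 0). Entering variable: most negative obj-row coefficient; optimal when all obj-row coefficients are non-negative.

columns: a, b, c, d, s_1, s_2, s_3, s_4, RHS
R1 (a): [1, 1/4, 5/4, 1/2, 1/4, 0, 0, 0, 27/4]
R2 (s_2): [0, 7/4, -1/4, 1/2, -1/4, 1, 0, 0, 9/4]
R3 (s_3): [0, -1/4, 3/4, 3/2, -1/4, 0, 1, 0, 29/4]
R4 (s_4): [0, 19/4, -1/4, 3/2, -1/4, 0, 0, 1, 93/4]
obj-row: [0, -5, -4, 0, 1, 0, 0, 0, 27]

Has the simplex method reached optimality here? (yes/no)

The obj-row has a negative entry -5 in column b, so it is not optimal.

no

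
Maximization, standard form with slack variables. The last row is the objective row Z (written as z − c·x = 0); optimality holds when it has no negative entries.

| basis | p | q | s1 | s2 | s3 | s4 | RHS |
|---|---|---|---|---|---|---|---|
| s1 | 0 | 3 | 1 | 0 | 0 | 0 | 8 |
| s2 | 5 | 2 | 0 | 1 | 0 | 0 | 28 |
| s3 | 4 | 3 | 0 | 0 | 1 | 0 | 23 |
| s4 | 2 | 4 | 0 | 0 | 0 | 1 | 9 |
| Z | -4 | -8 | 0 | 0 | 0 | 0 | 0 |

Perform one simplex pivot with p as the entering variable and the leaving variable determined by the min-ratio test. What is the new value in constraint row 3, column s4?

Ratio test on column p — row 1: entry 0 ≤ 0; row 2: 28/5 = 28/5; row 3: 23/4 = 23/4; row 4: 9/2 = 9/2. Minimum is 9/2 at row 4 (s4 leaves); pivot element 2.
Divide row 4 by 2; eliminate column p from the other rows.
Row 3 update in column s4: 0 − 4·(1/2) = -2.

-2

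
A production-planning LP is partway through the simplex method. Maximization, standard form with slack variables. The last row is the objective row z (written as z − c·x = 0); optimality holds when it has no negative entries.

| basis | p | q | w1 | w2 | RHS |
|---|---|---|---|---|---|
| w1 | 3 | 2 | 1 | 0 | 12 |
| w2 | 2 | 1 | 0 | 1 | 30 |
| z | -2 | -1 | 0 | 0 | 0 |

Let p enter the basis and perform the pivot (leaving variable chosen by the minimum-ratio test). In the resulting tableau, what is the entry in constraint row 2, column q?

Ratio test on column p — row 1: 12/3 = 4; row 2: 30/2 = 15. Minimum is 4 at row 1 (w1 leaves); pivot element 3.
Divide row 1 by 3; eliminate column p from the other rows.
Row 2 update in column q: 1 − 2·(2/3) = -1/3.

-1/3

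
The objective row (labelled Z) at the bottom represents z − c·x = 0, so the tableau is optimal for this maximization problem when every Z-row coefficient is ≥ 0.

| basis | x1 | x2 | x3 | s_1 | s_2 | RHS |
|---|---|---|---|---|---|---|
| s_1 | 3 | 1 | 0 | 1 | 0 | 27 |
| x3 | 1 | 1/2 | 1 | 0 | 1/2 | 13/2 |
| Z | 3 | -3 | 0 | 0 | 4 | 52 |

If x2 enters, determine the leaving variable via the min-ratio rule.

x3

Column x2 entries and ratios — s_1: 27/1 = 27; x3: (13/2)/(1/2) = 13.
Smallest ratio is 13 in the row of x3, so x3 leaves.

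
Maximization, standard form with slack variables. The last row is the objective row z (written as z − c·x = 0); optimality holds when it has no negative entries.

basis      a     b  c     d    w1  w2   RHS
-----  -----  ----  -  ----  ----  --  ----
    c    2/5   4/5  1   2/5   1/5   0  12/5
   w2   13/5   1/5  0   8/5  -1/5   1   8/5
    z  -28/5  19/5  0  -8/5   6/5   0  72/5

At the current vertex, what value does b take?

0

b is not in the basis, so in the current basic feasible solution b = 0.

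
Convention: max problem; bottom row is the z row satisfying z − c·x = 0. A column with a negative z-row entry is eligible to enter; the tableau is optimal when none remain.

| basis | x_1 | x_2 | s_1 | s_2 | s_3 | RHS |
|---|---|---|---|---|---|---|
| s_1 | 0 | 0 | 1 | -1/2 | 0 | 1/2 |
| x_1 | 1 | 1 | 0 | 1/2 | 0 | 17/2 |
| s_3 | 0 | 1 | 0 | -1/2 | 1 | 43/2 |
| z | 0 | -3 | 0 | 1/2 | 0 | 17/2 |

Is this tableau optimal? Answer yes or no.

no

The z-row has a negative entry -3 in column x_2, so it is not optimal.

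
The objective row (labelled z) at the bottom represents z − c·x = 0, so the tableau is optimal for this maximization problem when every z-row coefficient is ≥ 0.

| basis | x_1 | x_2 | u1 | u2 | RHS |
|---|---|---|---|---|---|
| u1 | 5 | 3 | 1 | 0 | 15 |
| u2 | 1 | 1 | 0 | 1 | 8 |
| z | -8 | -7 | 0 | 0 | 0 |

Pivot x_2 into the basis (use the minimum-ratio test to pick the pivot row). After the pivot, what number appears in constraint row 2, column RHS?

3

Ratio test on column x_2 — row 1: 15/3 = 5; row 2: 8/1 = 8. Minimum is 5 at row 1 (u1 leaves); pivot element 3.
Divide row 1 by 3; eliminate column x_2 from the other rows.
Row 2 update in column RHS: 8 − 1·5 = 3.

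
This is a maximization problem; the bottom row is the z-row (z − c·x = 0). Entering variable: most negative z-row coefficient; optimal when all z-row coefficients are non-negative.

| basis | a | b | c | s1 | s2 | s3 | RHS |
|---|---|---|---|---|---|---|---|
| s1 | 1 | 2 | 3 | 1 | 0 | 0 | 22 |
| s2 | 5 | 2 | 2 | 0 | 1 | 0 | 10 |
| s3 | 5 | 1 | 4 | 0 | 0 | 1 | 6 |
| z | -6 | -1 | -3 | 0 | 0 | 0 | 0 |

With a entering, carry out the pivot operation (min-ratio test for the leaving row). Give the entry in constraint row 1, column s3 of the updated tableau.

-1/5

Ratio test on column a — row 1: 22/1 = 22; row 2: 10/5 = 2; row 3: 6/5 = 6/5. Minimum is 6/5 at row 3 (s3 leaves); pivot element 5.
Divide row 3 by 5; eliminate column a from the other rows.
Row 1 update in column s3: 0 − 1·(1/5) = -1/5.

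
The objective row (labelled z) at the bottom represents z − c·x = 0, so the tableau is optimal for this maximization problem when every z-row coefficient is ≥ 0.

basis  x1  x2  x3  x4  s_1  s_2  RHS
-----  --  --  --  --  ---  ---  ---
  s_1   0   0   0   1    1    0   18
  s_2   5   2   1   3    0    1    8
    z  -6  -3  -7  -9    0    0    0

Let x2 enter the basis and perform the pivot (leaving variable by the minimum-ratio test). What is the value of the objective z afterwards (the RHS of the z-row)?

12

Ratio test on column x2 — row 1: entry 0 ≤ 0; row 2: 8/2 = 4. Minimum is 4 at row 2 (s_2 leaves); pivot element 2.
Pivot on row 2; the z-row RHS becomes 0 − (-3)·4 = 12.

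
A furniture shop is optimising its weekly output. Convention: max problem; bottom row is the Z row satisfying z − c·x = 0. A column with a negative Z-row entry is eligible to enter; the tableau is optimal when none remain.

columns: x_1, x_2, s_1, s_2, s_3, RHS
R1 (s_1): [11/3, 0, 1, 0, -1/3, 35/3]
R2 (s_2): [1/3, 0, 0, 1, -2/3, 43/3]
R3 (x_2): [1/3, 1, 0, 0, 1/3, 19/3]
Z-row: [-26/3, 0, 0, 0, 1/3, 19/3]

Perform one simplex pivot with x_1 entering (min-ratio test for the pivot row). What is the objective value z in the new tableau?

Ratio test on column x_1 — row 1: (35/3)/(11/3) = 35/11; row 2: (43/3)/(1/3) = 43; row 3: (19/3)/(1/3) = 19. Minimum is 35/11 at row 1 (s_1 leaves); pivot element 11/3.
Pivot on row 1; the Z-row RHS becomes 19/3 − (-26/3)·(35/11) = 373/11.

373/11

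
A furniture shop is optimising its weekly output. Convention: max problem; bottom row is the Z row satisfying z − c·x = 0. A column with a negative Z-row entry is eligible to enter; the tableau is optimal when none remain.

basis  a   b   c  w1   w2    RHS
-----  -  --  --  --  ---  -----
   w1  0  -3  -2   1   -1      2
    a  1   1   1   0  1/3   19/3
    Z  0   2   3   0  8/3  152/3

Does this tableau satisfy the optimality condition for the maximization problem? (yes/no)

yes

Every Z-row coefficient is ≥ 0, so the tableau is optimal.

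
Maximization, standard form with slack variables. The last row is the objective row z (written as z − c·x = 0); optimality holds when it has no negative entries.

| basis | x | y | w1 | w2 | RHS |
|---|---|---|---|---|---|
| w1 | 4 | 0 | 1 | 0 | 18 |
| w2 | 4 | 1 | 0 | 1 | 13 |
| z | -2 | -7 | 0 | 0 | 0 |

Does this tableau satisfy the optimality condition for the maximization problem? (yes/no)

no

The z-row has a negative entry -7 in column y, so it is not optimal.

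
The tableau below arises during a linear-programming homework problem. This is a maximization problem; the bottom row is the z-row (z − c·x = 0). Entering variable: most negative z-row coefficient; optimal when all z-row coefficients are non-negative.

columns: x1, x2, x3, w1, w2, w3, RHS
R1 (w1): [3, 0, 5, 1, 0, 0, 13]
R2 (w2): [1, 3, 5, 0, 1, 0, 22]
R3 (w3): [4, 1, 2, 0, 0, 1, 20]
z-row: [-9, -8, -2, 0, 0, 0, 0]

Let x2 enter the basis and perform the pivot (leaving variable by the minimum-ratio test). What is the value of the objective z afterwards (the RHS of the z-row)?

176/3

Ratio test on column x2 — row 1: entry 0 ≤ 0; row 2: 22/3 = 22/3; row 3: 20/1 = 20. Minimum is 22/3 at row 2 (w2 leaves); pivot element 3.
Pivot on row 2; the z-row RHS becomes 0 − (-8)·(22/3) = 176/3.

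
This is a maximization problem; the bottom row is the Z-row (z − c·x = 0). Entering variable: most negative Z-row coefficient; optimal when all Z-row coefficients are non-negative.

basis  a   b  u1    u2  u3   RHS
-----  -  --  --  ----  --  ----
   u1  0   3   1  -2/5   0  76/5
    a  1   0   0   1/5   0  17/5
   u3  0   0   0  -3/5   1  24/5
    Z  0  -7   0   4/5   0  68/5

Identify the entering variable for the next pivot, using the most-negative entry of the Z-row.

Negative Z-row entries: b: -7.
The most negative is -7 in column b, so b enters.

b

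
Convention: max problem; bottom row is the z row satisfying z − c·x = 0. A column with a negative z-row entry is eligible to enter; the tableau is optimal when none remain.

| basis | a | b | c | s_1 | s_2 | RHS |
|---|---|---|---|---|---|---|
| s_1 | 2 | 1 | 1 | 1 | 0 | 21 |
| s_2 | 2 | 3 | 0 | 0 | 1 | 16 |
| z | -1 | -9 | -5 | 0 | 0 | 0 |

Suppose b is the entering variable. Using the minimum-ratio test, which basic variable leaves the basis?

Column b entries and ratios — s_1: 21/1 = 21; s_2: 16/3 = 16/3.
Smallest ratio is 16/3 in the row of s_2, so s_2 leaves.

s_2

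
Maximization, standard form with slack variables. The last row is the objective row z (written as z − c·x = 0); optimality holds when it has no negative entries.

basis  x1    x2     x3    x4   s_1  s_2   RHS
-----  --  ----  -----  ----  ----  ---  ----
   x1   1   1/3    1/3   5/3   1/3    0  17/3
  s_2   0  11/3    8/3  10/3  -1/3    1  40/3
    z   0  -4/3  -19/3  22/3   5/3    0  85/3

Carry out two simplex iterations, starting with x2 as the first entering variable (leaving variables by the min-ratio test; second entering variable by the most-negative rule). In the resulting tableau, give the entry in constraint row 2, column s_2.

Ratio test on column x2 — row 1: (17/3)/(1/3) = 17; row 2: (40/3)/(11/3) = 40/11. Minimum is 40/11 at row 2 (s_2 leaves); pivot element 11/3.
Divide row 2 by 11/3; eliminate column x2 from the other rows.
Second iteration: most negative z-row entry is -59/11 in column x3, so x3 enters.
Ratio test on column x3 — row 1: (49/11)/(1/11) = 49; row 2: (40/11)/(8/11) = 5. Minimum is 5 at row 2 (x2 leaves); pivot element 8/11.
Divide row 2 by 8/11; eliminate column x3 from the other rows.
After both pivots, the entry at constraint row 2, column s_2 is 3/8.

3/8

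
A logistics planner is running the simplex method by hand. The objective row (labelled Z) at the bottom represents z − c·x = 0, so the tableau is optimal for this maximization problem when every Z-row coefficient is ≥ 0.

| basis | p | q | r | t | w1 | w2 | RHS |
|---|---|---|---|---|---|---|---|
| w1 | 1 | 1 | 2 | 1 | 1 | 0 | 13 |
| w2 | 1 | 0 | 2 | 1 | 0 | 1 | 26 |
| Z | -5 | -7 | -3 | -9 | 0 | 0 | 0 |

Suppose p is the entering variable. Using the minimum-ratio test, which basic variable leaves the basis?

w1

Column p entries and ratios — w1: 13/1 = 13; w2: 26/1 = 26.
Smallest ratio is 13 in the row of w1, so w1 leaves.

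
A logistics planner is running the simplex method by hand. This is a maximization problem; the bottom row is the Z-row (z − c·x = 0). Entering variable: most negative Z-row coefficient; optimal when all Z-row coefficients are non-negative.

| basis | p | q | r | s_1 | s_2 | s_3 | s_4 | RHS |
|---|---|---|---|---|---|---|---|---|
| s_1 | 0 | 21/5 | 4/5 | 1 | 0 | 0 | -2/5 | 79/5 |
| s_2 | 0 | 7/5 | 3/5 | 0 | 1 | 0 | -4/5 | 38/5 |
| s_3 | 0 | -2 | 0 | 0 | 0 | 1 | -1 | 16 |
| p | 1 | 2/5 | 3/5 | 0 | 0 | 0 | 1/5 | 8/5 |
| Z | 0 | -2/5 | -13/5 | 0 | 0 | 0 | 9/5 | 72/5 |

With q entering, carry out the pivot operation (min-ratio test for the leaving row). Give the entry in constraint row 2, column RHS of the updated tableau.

Ratio test on column q — row 1: (79/5)/(21/5) = 79/21; row 2: (38/5)/(7/5) = 38/7; row 3: entry -2 ≤ 0; row 4: (8/5)/(2/5) = 4. Minimum is 79/21 at row 1 (s_1 leaves); pivot element 21/5.
Divide row 1 by 21/5; eliminate column q from the other rows.
Row 2 update in column RHS: 38/5 − (7/5)·(79/21) = 7/3.

7/3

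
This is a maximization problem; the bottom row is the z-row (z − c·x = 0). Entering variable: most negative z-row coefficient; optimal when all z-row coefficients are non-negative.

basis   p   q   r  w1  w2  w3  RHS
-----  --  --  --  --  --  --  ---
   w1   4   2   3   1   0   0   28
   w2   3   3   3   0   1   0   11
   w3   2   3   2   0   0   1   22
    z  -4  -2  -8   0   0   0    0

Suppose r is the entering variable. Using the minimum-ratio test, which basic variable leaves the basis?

Column r entries and ratios — w1: 28/3 = 28/3; w2: 11/3 = 11/3; w3: 22/2 = 11.
Smallest ratio is 11/3 in the row of w2, so w2 leaves.

w2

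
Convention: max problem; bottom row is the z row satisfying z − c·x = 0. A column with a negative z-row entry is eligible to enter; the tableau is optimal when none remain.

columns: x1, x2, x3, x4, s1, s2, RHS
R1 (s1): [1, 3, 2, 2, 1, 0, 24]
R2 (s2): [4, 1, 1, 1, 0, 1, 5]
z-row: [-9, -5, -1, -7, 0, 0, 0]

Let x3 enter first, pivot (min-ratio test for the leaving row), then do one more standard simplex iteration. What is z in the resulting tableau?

35

Ratio test on column x3 — row 1: 24/2 = 12; row 2: 5/1 = 5. Minimum is 5 at row 2 (s2 leaves); pivot element 1.
Pivot on row 2; the z-row RHS becomes 0 − (-1)·5 = 5.
Next entering variable (most negative z-row entry -6): x4.
Ratio test on column x4 — row 1: entry 0 ≤ 0; row 2: 5/1 = 5. Minimum is 5 at row 2 (x3 leaves); pivot element 1.
After the second pivot the z-row RHS is 5 − (-6)·5 = 35.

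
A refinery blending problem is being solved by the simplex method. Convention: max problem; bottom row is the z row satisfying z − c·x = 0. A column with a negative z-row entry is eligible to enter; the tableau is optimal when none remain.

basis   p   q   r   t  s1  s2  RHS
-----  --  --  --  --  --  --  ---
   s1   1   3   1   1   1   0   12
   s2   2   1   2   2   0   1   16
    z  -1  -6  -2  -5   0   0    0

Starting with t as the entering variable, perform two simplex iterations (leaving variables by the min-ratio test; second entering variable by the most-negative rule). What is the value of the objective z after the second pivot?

228/5

Ratio test on column t — row 1: 12/1 = 12; row 2: 16/2 = 8. Minimum is 8 at row 2 (s2 leaves); pivot element 2.
Pivot on row 2; the z-row RHS becomes 0 − (-5)·8 = 40.
Next entering variable (most negative z-row entry -7/2): q.
Ratio test on column q — row 1: 4/(5/2) = 8/5; row 2: 8/(1/2) = 16. Minimum is 8/5 at row 1 (s1 leaves); pivot element 5/2.
After the second pivot the z-row RHS is 40 − (-7/2)·(8/5) = 228/5.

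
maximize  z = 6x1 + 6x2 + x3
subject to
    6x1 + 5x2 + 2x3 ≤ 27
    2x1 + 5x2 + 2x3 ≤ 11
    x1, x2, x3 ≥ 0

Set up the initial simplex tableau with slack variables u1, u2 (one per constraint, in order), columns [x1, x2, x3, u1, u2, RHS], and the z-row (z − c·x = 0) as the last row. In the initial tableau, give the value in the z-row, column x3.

The z-row carries the negated objective coefficients: the x3 entry is -1.

-1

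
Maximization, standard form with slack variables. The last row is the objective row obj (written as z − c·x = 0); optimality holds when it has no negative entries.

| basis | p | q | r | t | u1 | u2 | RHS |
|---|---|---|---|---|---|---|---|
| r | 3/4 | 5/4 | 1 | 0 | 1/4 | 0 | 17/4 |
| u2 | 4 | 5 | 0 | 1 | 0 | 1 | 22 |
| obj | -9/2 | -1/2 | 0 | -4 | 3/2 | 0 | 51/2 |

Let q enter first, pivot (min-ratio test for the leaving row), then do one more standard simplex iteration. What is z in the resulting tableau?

241/5

Ratio test on column q — row 1: (17/4)/(5/4) = 17/5; row 2: 22/5 = 22/5. Minimum is 17/5 at row 1 (r leaves); pivot element 5/4.
Pivot on row 1; the obj-row RHS becomes 51/2 − (-1/2)·(17/5) = 136/5.
Next entering variable (most negative obj-row entry -21/5): p.
Ratio test on column p — row 1: (17/5)/(3/5) = 17/3; row 2: 5/1 = 5. Minimum is 5 at row 2 (u2 leaves); pivot element 1.
After the second pivot the obj-row RHS is 136/5 − (-21/5)·5 = 241/5.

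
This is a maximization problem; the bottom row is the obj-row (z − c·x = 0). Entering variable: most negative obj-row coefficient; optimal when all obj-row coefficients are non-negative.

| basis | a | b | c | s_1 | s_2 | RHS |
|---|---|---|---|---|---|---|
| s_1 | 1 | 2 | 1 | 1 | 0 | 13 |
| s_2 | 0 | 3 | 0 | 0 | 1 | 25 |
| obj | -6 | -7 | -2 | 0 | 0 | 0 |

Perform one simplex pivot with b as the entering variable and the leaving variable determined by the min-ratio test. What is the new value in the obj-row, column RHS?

Ratio test on column b — row 1: 13/2 = 13/2; row 2: 25/3 = 25/3. Minimum is 13/2 at row 1 (s_1 leaves); pivot element 2.
Divide row 1 by 2; eliminate column b from the other rows.
obj-row update in column RHS: 0 − (-7)·(13/2) = 91/2.

91/2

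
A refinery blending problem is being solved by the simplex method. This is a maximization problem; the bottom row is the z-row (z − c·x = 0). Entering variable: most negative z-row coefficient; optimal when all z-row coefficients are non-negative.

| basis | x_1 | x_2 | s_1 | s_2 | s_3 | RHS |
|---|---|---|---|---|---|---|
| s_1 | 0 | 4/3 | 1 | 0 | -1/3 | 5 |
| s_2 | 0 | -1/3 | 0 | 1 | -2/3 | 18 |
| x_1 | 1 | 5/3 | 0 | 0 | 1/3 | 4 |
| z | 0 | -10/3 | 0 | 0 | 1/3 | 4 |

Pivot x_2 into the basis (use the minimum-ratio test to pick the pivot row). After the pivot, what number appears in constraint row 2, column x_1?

1/5

Ratio test on column x_2 — row 1: 5/(4/3) = 15/4; row 2: entry -1/3 ≤ 0; row 3: 4/(5/3) = 12/5. Minimum is 12/5 at row 3 (x_1 leaves); pivot element 5/3.
Divide row 3 by 5/3; eliminate column x_2 from the other rows.
Row 2 update in column x_1: 0 − (-1/3)·(3/5) = 1/5.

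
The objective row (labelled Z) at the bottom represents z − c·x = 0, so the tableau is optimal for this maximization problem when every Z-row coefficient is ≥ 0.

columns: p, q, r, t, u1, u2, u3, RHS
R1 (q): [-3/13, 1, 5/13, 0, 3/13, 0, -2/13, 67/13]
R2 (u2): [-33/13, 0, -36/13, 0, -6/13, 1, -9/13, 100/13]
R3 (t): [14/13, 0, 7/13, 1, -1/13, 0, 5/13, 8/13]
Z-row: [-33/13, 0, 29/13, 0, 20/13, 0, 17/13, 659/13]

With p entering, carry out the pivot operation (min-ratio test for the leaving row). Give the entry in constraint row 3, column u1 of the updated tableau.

-1/14

Ratio test on column p — row 1: entry -3/13 ≤ 0; row 2: entry -33/13 ≤ 0; row 3: (8/13)/(14/13) = 4/7. Minimum is 4/7 at row 3 (t leaves); pivot element 14/13.
Divide row 3 by 14/13; eliminate column p from the other rows.
In the new row 3, the u1 entry is the old entry divided by the pivot: (-1/13)/(14/13) = -1/14.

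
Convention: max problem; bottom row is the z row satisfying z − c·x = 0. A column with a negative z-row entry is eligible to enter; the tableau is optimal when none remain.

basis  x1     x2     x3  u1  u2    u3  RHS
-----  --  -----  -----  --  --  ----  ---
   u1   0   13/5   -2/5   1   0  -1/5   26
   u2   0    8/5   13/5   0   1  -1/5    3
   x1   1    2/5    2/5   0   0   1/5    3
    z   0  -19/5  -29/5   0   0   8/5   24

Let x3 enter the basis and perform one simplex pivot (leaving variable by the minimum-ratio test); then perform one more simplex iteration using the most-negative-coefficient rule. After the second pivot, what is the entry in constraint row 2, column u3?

Ratio test on column x3 — row 1: entry -2/5 ≤ 0; row 2: 3/(13/5) = 15/13; row 3: 3/(2/5) = 15/2. Minimum is 15/13 at row 2 (u2 leaves); pivot element 13/5.
Divide row 2 by 13/5; eliminate column x3 from the other rows.
Second iteration: most negative z-row entry is -3/13 in column x2, so x2 enters.
Ratio test on column x2 — row 1: (344/13)/(37/13) = 344/37; row 2: (15/13)/(8/13) = 15/8; row 3: (33/13)/(2/13) = 33/2. Minimum is 15/8 at row 2 (x3 leaves); pivot element 8/13.
Divide row 2 by 8/13; eliminate column x2 from the other rows.
After both pivots, the entry at constraint row 2, column u3 is -1/8.

-1/8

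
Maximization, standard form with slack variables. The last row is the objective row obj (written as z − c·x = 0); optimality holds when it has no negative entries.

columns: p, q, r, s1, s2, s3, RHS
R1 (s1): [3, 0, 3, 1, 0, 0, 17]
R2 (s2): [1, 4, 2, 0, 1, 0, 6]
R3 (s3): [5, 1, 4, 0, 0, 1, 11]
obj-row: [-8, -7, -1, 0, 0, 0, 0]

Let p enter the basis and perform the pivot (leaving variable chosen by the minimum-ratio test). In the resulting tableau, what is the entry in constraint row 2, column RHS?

19/5

Ratio test on column p — row 1: 17/3 = 17/3; row 2: 6/1 = 6; row 3: 11/5 = 11/5. Minimum is 11/5 at row 3 (s3 leaves); pivot element 5.
Divide row 3 by 5; eliminate column p from the other rows.
Row 2 update in column RHS: 6 − 1·(11/5) = 19/5.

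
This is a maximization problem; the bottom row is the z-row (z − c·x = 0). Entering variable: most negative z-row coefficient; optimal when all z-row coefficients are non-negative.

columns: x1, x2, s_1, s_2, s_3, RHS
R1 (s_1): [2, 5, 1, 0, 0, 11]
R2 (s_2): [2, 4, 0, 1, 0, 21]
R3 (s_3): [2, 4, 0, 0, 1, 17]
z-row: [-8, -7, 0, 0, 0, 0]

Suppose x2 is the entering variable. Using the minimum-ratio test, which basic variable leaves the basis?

Column x2 entries and ratios — s_1: 11/5 = 11/5; s_2: 21/4 = 21/4; s_3: 17/4 = 17/4.
Smallest ratio is 11/5 in the row of s_1, so s_1 leaves.

s_1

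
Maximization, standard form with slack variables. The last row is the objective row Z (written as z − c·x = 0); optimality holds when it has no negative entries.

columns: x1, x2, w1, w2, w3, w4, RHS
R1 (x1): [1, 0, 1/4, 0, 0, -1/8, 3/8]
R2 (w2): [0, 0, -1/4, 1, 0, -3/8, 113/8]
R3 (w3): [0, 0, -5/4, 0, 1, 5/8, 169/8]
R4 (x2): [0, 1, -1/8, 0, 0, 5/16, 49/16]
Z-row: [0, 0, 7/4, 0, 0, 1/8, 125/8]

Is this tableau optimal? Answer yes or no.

Every Z-row coefficient is ≥ 0, so the tableau is optimal.

yes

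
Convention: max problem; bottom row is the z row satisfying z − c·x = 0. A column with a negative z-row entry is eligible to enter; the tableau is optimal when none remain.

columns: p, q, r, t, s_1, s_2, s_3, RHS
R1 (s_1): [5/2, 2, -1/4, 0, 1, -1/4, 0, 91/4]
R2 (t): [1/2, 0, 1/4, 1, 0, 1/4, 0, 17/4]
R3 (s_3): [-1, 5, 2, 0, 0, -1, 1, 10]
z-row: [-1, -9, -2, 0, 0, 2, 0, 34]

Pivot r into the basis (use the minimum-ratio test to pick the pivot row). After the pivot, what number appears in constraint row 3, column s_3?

Ratio test on column r — row 1: entry -1/4 ≤ 0; row 2: (17/4)/(1/4) = 17; row 3: 10/2 = 5. Minimum is 5 at row 3 (s_3 leaves); pivot element 2.
Divide row 3 by 2; eliminate column r from the other rows.
In the new row 3, the s_3 entry is the old entry divided by the pivot: 1/2 = 1/2.

1/2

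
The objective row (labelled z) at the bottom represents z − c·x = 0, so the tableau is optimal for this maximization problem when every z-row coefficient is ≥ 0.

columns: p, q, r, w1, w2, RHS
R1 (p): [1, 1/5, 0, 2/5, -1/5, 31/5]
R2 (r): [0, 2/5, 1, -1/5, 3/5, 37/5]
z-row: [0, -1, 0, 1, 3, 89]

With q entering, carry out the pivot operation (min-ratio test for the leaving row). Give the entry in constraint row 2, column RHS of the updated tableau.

37/2

Ratio test on column q — row 1: (31/5)/(1/5) = 31; row 2: (37/5)/(2/5) = 37/2. Minimum is 37/2 at row 2 (r leaves); pivot element 2/5.
Divide row 2 by 2/5; eliminate column q from the other rows.
In the new row 2, the RHS entry is the old entry divided by the pivot: (37/5)/(2/5) = 37/2.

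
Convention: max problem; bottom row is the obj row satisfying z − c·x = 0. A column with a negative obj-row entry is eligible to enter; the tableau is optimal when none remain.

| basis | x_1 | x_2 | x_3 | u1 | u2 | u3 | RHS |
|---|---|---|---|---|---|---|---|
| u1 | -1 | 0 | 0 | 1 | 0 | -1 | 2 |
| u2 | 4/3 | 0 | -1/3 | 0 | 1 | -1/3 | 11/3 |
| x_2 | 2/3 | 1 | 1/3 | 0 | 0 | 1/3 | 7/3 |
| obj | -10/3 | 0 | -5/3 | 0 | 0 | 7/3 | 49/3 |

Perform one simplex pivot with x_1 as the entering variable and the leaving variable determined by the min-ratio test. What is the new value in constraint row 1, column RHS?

19/4

Ratio test on column x_1 — row 1: entry -1 ≤ 0; row 2: (11/3)/(4/3) = 11/4; row 3: (7/3)/(2/3) = 7/2. Minimum is 11/4 at row 2 (u2 leaves); pivot element 4/3.
Divide row 2 by 4/3; eliminate column x_1 from the other rows.
Row 1 update in column RHS: 2 − (-1)·(11/4) = 19/4.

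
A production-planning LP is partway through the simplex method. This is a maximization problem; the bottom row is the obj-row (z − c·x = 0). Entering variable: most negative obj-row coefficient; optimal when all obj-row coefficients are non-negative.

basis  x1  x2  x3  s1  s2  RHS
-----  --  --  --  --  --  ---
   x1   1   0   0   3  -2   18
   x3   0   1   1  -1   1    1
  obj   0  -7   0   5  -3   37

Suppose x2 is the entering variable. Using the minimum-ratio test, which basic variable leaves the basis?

Column x2 entries and ratios — x1: 0 ≤ 0, skip; x3: 1/1 = 1.
Smallest ratio is 1 in the row of x3, so x3 leaves.

x3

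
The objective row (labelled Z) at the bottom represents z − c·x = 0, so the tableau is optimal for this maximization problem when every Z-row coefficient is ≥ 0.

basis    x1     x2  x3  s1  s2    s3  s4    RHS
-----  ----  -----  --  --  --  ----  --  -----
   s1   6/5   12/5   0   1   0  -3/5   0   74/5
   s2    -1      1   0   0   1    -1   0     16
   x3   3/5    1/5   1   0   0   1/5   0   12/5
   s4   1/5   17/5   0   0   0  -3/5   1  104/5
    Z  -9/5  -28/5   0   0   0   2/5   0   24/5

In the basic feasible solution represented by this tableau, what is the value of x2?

0

x2 is not in the basis, so in the current basic feasible solution x2 = 0.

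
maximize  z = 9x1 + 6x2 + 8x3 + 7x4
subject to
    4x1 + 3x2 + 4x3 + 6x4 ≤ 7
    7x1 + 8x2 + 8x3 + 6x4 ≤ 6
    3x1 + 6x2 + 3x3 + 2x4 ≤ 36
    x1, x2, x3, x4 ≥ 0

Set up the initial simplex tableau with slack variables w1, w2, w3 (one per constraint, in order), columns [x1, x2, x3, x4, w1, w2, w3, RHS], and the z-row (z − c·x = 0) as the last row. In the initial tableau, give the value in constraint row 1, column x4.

Constraint 1 has coefficient 6 on x4.

6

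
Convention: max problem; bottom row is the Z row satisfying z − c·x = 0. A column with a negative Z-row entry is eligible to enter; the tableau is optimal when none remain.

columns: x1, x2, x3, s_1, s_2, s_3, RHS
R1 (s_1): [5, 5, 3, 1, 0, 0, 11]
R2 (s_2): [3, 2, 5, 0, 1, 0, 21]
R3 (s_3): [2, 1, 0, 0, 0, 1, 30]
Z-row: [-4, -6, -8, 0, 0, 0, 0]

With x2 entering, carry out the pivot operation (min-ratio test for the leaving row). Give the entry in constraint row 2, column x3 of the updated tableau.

19/5

Ratio test on column x2 — row 1: 11/5 = 11/5; row 2: 21/2 = 21/2; row 3: 30/1 = 30. Minimum is 11/5 at row 1 (s_1 leaves); pivot element 5.
Divide row 1 by 5; eliminate column x2 from the other rows.
Row 2 update in column x3: 5 − 2·(3/5) = 19/5.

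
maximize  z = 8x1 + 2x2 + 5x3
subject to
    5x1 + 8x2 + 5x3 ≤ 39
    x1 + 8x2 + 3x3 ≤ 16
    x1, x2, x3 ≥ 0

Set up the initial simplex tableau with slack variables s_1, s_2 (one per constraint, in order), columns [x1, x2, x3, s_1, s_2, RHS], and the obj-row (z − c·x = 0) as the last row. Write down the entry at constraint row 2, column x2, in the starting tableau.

8

Constraint 2 has coefficient 8 on x2.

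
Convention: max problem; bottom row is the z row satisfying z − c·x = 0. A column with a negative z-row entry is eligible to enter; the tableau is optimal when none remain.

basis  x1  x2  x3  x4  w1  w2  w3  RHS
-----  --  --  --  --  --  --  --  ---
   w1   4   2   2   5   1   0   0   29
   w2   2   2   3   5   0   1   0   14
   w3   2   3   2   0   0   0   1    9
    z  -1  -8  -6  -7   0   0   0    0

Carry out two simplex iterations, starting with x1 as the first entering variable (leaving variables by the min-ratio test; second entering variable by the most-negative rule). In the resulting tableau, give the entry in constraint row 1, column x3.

-3

Ratio test on column x1 — row 1: 29/4 = 29/4; row 2: 14/2 = 7; row 3: 9/2 = 9/2. Minimum is 9/2 at row 3 (w3 leaves); pivot element 2.
Divide row 3 by 2; eliminate column x1 from the other rows.
Second iteration: most negative z-row entry is -7 in column x4, so x4 enters.
Ratio test on column x4 — row 1: 11/5 = 11/5; row 2: 5/5 = 1; row 3: entry 0 ≤ 0. Minimum is 1 at row 2 (w2 leaves); pivot element 5.
Divide row 2 by 5; eliminate column x4 from the other rows.
After both pivots, the entry at constraint row 1, column x3 is -3.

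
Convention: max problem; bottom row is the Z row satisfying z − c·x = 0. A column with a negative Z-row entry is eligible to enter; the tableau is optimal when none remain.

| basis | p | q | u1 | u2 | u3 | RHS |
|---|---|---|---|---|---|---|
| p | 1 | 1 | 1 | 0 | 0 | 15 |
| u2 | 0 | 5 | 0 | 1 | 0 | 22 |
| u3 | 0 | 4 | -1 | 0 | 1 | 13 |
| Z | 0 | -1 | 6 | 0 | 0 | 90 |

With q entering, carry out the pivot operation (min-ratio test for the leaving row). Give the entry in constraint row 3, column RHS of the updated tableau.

Ratio test on column q — row 1: 15/1 = 15; row 2: 22/5 = 22/5; row 3: 13/4 = 13/4. Minimum is 13/4 at row 3 (u3 leaves); pivot element 4.
Divide row 3 by 4; eliminate column q from the other rows.
In the new row 3, the RHS entry is the old entry divided by the pivot: 13/4 = 13/4.

13/4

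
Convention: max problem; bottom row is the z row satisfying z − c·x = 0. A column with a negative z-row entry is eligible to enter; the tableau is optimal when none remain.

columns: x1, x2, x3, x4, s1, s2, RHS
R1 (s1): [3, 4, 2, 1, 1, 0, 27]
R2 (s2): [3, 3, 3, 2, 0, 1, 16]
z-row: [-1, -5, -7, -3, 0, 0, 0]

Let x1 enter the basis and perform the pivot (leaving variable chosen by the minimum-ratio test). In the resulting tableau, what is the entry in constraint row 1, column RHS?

Ratio test on column x1 — row 1: 27/3 = 9; row 2: 16/3 = 16/3. Minimum is 16/3 at row 2 (s2 leaves); pivot element 3.
Divide row 2 by 3; eliminate column x1 from the other rows.
Row 1 update in column RHS: 27 − 3·(16/3) = 11.

11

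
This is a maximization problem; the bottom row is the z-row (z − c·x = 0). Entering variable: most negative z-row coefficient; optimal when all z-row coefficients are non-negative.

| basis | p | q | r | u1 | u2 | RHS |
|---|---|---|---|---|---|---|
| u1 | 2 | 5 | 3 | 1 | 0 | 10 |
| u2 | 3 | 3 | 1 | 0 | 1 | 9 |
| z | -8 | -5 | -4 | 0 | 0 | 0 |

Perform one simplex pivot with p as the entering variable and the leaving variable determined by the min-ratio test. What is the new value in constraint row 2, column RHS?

Ratio test on column p — row 1: 10/2 = 5; row 2: 9/3 = 3. Minimum is 3 at row 2 (u2 leaves); pivot element 3.
Divide row 2 by 3; eliminate column p from the other rows.
In the new row 2, the RHS entry is the old entry divided by the pivot: 9/3 = 3.

3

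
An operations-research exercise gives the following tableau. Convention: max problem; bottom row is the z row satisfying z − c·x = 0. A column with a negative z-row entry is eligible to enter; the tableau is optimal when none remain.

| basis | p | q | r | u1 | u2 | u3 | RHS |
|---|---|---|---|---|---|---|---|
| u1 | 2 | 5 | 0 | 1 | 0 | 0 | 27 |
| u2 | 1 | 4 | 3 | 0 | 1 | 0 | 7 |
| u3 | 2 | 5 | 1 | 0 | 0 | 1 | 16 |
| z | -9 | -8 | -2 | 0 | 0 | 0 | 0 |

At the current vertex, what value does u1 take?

u1 is basic (row 1); its value is the RHS of that row, 27.

27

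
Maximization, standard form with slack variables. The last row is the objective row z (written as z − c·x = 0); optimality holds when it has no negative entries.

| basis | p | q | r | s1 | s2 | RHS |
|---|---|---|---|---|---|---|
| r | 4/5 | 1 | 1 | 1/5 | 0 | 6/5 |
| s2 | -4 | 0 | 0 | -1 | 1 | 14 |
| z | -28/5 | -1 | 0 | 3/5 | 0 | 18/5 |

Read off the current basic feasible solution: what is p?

p is not in the basis, so in the current basic feasible solution p = 0.

0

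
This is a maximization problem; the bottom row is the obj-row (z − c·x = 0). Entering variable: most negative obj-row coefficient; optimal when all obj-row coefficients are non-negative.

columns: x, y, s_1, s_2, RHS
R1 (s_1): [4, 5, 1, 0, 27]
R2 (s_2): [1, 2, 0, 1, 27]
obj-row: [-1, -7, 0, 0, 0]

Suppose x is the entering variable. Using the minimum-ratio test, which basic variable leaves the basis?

s_1

Column x entries and ratios — s_1: 27/4 = 27/4; s_2: 27/1 = 27.
Smallest ratio is 27/4 in the row of s_1, so s_1 leaves.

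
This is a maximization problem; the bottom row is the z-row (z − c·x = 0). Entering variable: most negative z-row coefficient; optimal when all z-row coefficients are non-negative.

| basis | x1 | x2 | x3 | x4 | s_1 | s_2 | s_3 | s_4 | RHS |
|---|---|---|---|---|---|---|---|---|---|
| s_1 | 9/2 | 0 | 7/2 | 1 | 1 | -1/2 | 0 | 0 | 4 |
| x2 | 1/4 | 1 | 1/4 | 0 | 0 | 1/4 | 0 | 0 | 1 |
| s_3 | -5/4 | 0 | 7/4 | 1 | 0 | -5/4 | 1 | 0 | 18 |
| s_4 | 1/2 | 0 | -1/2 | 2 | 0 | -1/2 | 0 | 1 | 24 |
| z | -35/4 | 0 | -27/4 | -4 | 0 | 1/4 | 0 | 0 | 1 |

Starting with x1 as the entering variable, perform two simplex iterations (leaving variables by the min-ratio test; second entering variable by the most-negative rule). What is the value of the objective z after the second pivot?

Ratio test on column x1 — row 1: 4/(9/2) = 8/9; row 2: 1/(1/4) = 4; row 3: entry -5/4 ≤ 0; row 4: 24/(1/2) = 48. Minimum is 8/9 at row 1 (s_1 leaves); pivot element 9/2.
Pivot on row 1; the z-row RHS becomes 1 − (-35/4)·(8/9) = 79/9.
Next entering variable (most negative z-row entry -37/18): x4.
Ratio test on column x4 — row 1: (8/9)/(2/9) = 4; row 2: entry -1/18 ≤ 0; row 3: (172/9)/(23/18) = 344/23; row 4: (212/9)/(17/9) = 212/17. Minimum is 4 at row 1 (x1 leaves); pivot element 2/9.
After the second pivot the z-row RHS is 79/9 − (-37/18)·4 = 17.

17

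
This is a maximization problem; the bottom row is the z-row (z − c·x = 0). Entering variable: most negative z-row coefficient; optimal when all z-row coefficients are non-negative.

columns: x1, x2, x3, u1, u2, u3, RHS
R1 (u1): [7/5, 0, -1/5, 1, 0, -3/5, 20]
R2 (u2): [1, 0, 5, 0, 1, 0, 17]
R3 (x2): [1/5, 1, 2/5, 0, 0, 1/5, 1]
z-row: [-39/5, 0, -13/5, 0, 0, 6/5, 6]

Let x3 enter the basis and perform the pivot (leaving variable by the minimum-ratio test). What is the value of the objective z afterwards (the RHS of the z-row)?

25/2

Ratio test on column x3 — row 1: entry -1/5 ≤ 0; row 2: 17/5 = 17/5; row 3: 1/(2/5) = 5/2. Minimum is 5/2 at row 3 (x2 leaves); pivot element 2/5.
Pivot on row 3; the z-row RHS becomes 6 − (-13/5)·(5/2) = 25/2.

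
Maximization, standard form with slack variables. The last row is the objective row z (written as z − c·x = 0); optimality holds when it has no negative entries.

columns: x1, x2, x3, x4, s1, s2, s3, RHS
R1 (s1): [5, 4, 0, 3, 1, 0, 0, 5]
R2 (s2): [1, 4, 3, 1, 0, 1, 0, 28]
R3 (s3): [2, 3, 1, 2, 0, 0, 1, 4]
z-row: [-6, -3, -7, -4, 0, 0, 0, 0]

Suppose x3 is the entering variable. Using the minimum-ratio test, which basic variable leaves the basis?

Column x3 entries and ratios — s1: 0 ≤ 0, skip; s2: 28/3 = 28/3; s3: 4/1 = 4.
Smallest ratio is 4 in the row of s3, so s3 leaves.

s3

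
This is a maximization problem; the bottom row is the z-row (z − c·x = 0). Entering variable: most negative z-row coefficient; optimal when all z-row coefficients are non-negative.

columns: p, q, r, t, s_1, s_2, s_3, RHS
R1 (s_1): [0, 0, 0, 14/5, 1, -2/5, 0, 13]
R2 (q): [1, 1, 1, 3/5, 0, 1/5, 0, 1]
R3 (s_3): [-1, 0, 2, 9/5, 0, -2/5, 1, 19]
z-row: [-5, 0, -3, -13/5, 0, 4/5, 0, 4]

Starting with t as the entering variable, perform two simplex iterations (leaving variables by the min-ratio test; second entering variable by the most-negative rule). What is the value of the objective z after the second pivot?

9

Ratio test on column t — row 1: 13/(14/5) = 65/14; row 2: 1/(3/5) = 5/3; row 3: 19/(9/5) = 95/9. Minimum is 5/3 at row 2 (q leaves); pivot element 3/5.
Pivot on row 2; the z-row RHS becomes 4 − (-13/5)·(5/3) = 25/3.
Next entering variable (most negative z-row entry -2/3): p.
Ratio test on column p — row 1: entry -14/3 ≤ 0; row 2: (5/3)/(5/3) = 1; row 3: entry -4 ≤ 0. Minimum is 1 at row 2 (t leaves); pivot element 5/3.
After the second pivot the z-row RHS is 25/3 − (-2/3)·1 = 9.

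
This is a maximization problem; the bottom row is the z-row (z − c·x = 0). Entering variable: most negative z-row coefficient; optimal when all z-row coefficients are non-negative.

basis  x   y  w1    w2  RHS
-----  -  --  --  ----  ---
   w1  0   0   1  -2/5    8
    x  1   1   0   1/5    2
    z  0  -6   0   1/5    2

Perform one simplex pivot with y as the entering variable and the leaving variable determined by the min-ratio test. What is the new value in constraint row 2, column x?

1

Ratio test on column y — row 1: entry 0 ≤ 0; row 2: 2/1 = 2. Minimum is 2 at row 2 (x leaves); pivot element 1.
Divide row 2 by 1; eliminate column y from the other rows.
In the new row 2, the x entry is the old entry divided by the pivot: 1/1 = 1.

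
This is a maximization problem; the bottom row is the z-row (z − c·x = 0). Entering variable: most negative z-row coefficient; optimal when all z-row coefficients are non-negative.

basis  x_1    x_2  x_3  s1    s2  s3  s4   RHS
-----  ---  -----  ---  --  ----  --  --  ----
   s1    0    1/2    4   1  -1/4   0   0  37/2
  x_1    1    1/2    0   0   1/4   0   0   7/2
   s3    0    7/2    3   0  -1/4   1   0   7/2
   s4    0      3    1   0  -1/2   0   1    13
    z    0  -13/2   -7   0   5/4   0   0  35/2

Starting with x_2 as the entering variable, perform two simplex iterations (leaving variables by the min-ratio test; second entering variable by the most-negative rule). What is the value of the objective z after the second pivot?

Ratio test on column x_2 — row 1: (37/2)/(1/2) = 37; row 2: (7/2)/(1/2) = 7; row 3: (7/2)/(7/2) = 1; row 4: 13/3 = 13/3. Minimum is 1 at row 3 (s3 leaves); pivot element 7/2.
Pivot on row 3; the z-row RHS becomes 35/2 − (-13/2)·1 = 24.
Next entering variable (most negative z-row entry -10/7): x_3.
Ratio test on column x_3 — row 1: 18/(25/7) = 126/25; row 2: entry -3/7 ≤ 0; row 3: 1/(6/7) = 7/6; row 4: entry -11/7 ≤ 0. Minimum is 7/6 at row 3 (x_2 leaves); pivot element 6/7.
After the second pivot the z-row RHS is 24 − (-10/7)·(7/6) = 77/3.

77/3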